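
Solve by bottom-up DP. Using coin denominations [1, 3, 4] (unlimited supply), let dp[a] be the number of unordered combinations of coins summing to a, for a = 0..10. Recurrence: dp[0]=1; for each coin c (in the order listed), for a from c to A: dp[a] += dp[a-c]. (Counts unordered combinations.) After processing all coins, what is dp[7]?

after  coin     0     1     2     3     4     5     6     7     8     9    10
          1     1     1     1     1     1     1     1     1     1     1     1
          3     1     1     1     2     2     2     3     3     3     4     4
          4     1     1     1     2     3     3     4     5     6     7     8

5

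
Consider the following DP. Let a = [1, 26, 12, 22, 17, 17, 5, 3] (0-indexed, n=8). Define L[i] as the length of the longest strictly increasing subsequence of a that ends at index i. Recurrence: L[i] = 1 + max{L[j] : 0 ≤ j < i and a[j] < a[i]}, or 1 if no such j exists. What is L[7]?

   i    0    1    2    3    4    5    6    7
a[i]    1   26   12   22   17   17    5    3
L[i]    1    2    2    3    3    3    2    2

2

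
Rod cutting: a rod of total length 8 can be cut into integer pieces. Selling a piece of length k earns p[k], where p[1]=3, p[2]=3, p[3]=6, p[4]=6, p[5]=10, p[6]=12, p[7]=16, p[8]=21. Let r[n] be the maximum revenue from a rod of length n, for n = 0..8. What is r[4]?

12

   n    0    1    2    3    4    5    6    7    8
r[n]    0    3    6    9   12   15   18   21   24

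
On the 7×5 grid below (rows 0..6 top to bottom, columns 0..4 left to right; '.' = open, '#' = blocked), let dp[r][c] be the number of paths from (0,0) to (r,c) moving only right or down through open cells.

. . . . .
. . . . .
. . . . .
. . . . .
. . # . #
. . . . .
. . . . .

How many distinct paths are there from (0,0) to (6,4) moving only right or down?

65

r\c   0   1   2   3   4
  0   1   1   1   1   1
  1   1   2   3   4   5
  2   1   3   6  10  15
  3   1   4  10  20  35
  4   1   5   0  20   0
  5   1   6   6  26  26
  6   1   7  13  39  65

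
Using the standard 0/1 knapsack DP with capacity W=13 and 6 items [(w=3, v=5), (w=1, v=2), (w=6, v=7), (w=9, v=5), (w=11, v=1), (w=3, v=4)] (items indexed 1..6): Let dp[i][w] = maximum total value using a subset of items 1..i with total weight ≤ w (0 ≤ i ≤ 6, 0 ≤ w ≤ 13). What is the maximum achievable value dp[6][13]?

18

i\w   0   1   2   3   4   5   6   7   8   9  10  11  12  13
  0   0   0   0   0   0   0   0   0   0   0   0   0   0   0
  1   0   0   0   5   5   5   5   5   5   5   5   5   5   5
  2   0   2   2   5   7   7   7   7   7   7   7   7   7   7
  3   0   2   2   5   7   7   7   9   9  12  14  14  14  14
  4   0   2   2   5   7   7   7   9   9  12  14  14  14  14
  5   0   2   2   5   7   7   7   9   9  12  14  14  14  14
  6   0   2   2   5   7   7   9  11  11  12  14  14  16  18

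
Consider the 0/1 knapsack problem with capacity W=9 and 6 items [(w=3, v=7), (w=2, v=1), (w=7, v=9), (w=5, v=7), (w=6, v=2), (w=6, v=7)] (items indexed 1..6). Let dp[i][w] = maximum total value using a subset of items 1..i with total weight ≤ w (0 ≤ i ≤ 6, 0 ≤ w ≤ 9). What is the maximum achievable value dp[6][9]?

14

i\w   0   1   2   3   4   5   6   7   8   9
  0   0   0   0   0   0   0   0   0   0   0
  1   0   0   0   7   7   7   7   7   7   7
  2   0   0   1   7   7   8   8   8   8   8
  3   0   0   1   7   7   8   8   9   9  10
  4   0   0   1   7   7   8   8   9  14  14
  5   0   0   1   7   7   8   8   9  14  14
  6   0   0   1   7   7   8   8   9  14  14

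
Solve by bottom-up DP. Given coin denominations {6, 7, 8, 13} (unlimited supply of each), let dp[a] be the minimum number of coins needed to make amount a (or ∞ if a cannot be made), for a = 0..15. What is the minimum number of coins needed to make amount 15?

2

 a  0  1  2  3  4  5  6  7  8  9 10 11 12 13 14 15
dp  0  -  -  -  -  -  1  1  1  -  -  -  2  1  2  2
(- denotes ∞ / unreachable)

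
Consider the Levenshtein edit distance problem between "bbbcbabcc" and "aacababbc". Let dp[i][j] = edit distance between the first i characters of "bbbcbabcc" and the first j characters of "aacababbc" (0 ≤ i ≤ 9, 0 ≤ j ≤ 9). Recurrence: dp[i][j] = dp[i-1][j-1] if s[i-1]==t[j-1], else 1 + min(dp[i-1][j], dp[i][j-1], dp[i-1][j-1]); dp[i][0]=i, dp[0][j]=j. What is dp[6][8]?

6

   ''  a  a  c  a  b  a  b  b  c
''  0  1  2  3  4  5  6  7  8  9
 b  1  1  2  3  4  4  5  6  7  8
 b  2  2  2  3  4  4  5  5  6  7
 b  3  3  3  3  4  4  5  5  5  6
 c  4  4  4  3  4  5  5  6  6  5
 b  5  5  5  4  4  4  5  5  6  6
 a  6  5  5  5  4  5  4  5  6  7
 b  7  6  6  6  5  4  5  4  5  6
 c  8  7  7  6  6  5  5  5  5  5
 c  9  8  8  7  7  6  6  6  6  5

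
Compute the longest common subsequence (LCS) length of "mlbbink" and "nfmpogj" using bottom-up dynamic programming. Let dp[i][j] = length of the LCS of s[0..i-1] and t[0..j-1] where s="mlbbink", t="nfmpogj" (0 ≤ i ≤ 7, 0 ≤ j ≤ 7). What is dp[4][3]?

   ''  n  f  m  p  o  g  j
''  0  0  0  0  0  0  0  0
 m  0  0  0  1  1  1  1  1
 l  0  0  0  1  1  1  1  1
 b  0  0  0  1  1  1  1  1
 b  0  0  0  1  1  1  1  1
 i  0  0  0  1  1  1  1  1
 n  0  1  1  1  1  1  1  1
 k  0  1  1  1  1  1  1  1

1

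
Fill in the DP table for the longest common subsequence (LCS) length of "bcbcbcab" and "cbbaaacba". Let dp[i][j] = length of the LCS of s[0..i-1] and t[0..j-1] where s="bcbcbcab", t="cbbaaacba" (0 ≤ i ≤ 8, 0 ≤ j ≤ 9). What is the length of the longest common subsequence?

5

   ''  c  b  b  a  a  a  c  b  a
''  0  0  0  0  0  0  0  0  0  0
 b  0  0  1  1  1  1  1  1  1  1
 c  0  1  1  1  1  1  1  2  2  2
 b  0  1  2  2  2  2  2  2  3  3
 c  0  1  2  2  2  2  2  3  3  3
 b  0  1  2  3  3  3  3  3  4  4
 c  0  1  2  3  3  3  3  4  4  4
 a  0  1  2  3  4  4  4  4  4  5
 b  0  1  2  3  4  4  4  4  5  5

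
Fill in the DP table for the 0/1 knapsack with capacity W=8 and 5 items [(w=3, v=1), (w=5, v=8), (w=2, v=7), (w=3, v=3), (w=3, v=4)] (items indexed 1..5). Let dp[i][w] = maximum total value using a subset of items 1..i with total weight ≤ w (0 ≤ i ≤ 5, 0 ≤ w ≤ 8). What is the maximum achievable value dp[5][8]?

15

i\w   0   1   2   3   4   5   6   7   8
  0   0   0   0   0   0   0   0   0   0
  1   0   0   0   1   1   1   1   1   1
  2   0   0   0   1   1   8   8   8   9
  3   0   0   7   7   7   8   8  15  15
  4   0   0   7   7   7  10  10  15  15
  5   0   0   7   7   7  11  11  15  15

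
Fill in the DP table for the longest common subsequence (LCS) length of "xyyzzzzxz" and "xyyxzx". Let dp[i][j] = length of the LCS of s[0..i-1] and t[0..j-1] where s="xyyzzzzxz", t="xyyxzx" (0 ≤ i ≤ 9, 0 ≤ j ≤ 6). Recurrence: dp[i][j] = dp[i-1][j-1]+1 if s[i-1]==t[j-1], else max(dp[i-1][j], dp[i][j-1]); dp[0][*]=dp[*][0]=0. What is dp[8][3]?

   ''  x  y  y  x  z  x
''  0  0  0  0  0  0  0
 x  0  1  1  1  1  1  1
 y  0  1  2  2  2  2  2
 y  0  1  2  3  3  3  3
 z  0  1  2  3  3  4  4
 z  0  1  2  3  3  4  4
 z  0  1  2  3  3  4  4
 z  0  1  2  3  3  4  4
 x  0  1  2  3  4  4  5
 z  0  1  2  3  4  5  5

3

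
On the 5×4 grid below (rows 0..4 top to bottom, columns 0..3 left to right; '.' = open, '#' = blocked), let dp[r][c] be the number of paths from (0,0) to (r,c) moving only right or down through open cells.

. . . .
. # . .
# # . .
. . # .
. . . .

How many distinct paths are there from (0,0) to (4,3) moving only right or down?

3

r\c   0   1   2   3
  0   1   1   1   1
  1   1   0   1   2
  2   0   0   1   3
  3   0   0   0   3
  4   0   0   0   3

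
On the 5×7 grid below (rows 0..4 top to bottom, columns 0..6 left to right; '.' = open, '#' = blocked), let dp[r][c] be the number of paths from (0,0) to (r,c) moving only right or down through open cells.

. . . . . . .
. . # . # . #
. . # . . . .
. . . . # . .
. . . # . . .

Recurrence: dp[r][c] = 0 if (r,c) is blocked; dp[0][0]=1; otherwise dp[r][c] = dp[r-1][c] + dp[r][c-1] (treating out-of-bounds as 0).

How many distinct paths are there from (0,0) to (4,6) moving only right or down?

6

r\c   0   1   2   3   4   5   6
  0   1   1   1   1   1   1   1
  1   1   2   0   1   0   1   0
  2   1   3   0   1   1   2   2
  3   1   4   4   5   0   2   4
  4   1   5   9   0   0   2   6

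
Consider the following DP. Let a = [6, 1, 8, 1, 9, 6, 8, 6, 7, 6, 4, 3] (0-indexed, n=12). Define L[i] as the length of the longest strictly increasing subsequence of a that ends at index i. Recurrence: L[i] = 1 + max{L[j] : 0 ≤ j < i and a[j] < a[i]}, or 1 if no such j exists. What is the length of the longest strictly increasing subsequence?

3

   i    0    1    2    3    4    5    6    7    8    9   10   11
a[i]    6    1    8    1    9    6    8    6    7    6    4    3
L[i]    1    1    2    1    3    2    3    2    3    2    2    2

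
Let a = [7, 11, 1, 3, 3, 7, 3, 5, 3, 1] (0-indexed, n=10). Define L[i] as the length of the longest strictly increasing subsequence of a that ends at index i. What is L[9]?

1

   i    0    1    2    3    4    5    6    7    8    9
a[i]    7   11    1    3    3    7    3    5    3    1
L[i]    1    2    1    2    2    3    2    3    2    1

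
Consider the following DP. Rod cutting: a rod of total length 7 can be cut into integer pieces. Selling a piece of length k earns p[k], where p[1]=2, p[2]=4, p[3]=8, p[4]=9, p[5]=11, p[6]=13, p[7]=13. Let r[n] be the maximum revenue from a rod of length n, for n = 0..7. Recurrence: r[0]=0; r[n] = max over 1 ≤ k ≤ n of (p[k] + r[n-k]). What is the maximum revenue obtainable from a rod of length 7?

18

   n    0    1    2    3    4    5    6    7
r[n]    0    2    4    8   10   12   16   18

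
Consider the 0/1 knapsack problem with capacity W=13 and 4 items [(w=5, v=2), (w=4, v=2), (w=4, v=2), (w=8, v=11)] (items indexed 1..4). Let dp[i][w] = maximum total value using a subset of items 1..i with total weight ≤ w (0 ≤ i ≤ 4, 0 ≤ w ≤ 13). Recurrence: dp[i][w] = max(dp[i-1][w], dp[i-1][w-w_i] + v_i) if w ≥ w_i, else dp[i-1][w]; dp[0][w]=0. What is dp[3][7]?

2

i\w   0   1   2   3   4   5   6   7   8   9  10  11  12  13
  0   0   0   0   0   0   0   0   0   0   0   0   0   0   0
  1   0   0   0   0   0   2   2   2   2   2   2   2   2   2
  2   0   0   0   0   2   2   2   2   2   4   4   4   4   4
  3   0   0   0   0   2   2   2   2   4   4   4   4   4   6
  4   0   0   0   0   2   2   2   2  11  11  11  11  13  13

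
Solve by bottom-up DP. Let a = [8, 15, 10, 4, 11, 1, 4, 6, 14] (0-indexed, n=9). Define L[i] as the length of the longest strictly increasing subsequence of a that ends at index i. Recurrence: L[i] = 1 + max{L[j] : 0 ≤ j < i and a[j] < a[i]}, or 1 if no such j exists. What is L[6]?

2

   i    0    1    2    3    4    5    6    7    8
a[i]    8   15   10    4   11    1    4    6   14
L[i]    1    2    2    1    3    1    2    3    4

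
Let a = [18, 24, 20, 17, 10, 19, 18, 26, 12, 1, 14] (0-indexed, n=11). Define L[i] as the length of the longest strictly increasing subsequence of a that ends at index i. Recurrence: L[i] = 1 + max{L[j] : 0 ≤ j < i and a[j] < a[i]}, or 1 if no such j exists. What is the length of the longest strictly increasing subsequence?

3

   i    0    1    2    3    4    5    6    7    8    9   10
a[i]   18   24   20   17   10   19   18   26   12    1   14
L[i]    1    2    2    1    1    2    2    3    2    1    3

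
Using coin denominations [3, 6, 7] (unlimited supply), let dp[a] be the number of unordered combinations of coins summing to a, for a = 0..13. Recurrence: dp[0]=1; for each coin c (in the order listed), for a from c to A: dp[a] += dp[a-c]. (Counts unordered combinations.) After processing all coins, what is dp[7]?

1

after  coin     0     1     2     3     4     5     6     7     8     9    10    11    12    13
          3     1     0     0     1     0     0     1     0     0     1     0     0     1     0
          6     1     0     0     1     0     0     2     0     0     2     0     0     3     0
          7     1     0     0     1     0     0     2     1     0     2     1     0     3     2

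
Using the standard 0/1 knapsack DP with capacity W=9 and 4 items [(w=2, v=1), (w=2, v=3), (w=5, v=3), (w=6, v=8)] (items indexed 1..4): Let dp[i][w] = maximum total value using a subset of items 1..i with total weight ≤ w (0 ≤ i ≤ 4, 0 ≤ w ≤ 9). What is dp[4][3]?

3

i\w   0   1   2   3   4   5   6   7   8   9
  0   0   0   0   0   0   0   0   0   0   0
  1   0   0   1   1   1   1   1   1   1   1
  2   0   0   3   3   4   4   4   4   4   4
  3   0   0   3   3   4   4   4   6   6   7
  4   0   0   3   3   4   4   8   8  11  11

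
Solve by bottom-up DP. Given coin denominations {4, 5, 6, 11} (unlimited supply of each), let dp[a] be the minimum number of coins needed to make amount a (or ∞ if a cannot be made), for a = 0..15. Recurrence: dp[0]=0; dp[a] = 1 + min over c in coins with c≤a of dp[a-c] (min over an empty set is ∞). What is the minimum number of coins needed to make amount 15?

 a  0  1  2  3  4  5  6  7  8  9 10 11 12 13 14 15
dp  0  -  -  -  1  1  1  -  2  2  2  1  2  3  3  2
(- denotes ∞ / unreachable)

2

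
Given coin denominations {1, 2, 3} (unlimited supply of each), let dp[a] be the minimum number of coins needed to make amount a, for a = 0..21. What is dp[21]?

7

 a  0  1  2  3  4  5  6  7  8  9 10 11 12 13 14 15 16 17 18 19 20 21
dp  0  1  1  1  2  2  2  3  3  3  4  4  4  5  5  5  6  6  6  7  7  7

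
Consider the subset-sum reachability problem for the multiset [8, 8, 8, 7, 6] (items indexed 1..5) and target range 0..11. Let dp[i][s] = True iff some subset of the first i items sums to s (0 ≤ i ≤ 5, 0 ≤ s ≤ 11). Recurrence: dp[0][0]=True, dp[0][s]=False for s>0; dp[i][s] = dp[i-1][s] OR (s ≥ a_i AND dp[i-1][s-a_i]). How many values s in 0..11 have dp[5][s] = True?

4

i\s   0   1   2   3   4   5   6   7   8   9  10  11
  0   T   F   F   F   F   F   F   F   F   F   F   F
  1   T   F   F   F   F   F   F   F   T   F   F   F
  2   T   F   F   F   F   F   F   F   T   F   F   F
  3   T   F   F   F   F   F   F   F   T   F   F   F
  4   T   F   F   F   F   F   F   T   T   F   F   F
  5   T   F   F   F   F   F   T   T   T   F   F   F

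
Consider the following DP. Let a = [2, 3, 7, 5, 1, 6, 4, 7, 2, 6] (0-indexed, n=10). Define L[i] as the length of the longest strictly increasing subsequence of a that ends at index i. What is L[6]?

3

   i    0    1    2    3    4    5    6    7    8    9
a[i]    2    3    7    5    1    6    4    7    2    6
L[i]    1    2    3    3    1    4    3    5    2    4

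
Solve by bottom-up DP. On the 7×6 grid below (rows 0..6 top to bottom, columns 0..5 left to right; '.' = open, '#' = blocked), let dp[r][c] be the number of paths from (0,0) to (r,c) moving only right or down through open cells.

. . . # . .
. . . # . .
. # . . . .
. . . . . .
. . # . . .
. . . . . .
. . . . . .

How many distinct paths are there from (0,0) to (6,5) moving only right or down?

r\c   0   1   2   3   4   5
  0   1   1   1   0   0   0
  1   1   2   3   0   0   0
  2   1   0   3   3   3   3
  3   1   1   4   7  10  13
  4   1   2   0   7  17  30
  5   1   3   3  10  27  57
  6   1   4   7  17  44 101

101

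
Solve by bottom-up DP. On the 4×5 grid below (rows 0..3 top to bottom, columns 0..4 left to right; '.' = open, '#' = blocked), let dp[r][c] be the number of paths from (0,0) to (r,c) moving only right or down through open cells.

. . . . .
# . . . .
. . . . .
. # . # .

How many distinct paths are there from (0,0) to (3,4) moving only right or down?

r\c   0   1   2   3   4
  0   1   1   1   1   1
  1   0   1   2   3   4
  2   0   1   3   6  10
  3   0   0   3   0  10

10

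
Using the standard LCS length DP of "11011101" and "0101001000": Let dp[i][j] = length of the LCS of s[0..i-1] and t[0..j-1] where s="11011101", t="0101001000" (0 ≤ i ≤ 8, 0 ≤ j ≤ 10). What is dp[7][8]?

   ''  0  1  0  1  0  0  1  0  0  0
''  0  0  0  0  0  0  0  0  0  0  0
 1  0  0  1  1  1  1  1  1  1  1  1
 1  0  0  1  1  2  2  2  2  2  2  2
 0  0  1  1  2  2  3  3  3  3  3  3
 1  0  1  2  2  3  3  3  4  4  4  4
 1  0  1  2  2  3  3  3  4  4  4  4
 1  0  1  2  2  3  3  3  4  4  4  4
 0  0  1  2  3  3  4  4  4  5  5  5
 1  0  1  2  3  4  4  4  5  5  5  5

5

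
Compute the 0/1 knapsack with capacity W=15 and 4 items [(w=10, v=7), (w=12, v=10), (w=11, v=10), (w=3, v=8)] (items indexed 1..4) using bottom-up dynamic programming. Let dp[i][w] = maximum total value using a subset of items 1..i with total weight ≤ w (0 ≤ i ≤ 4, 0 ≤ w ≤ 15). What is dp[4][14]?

i\w   0   1   2   3   4   5   6   7   8   9  10  11  12  13  14  15
  0   0   0   0   0   0   0   0   0   0   0   0   0   0   0   0   0
  1   0   0   0   0   0   0   0   0   0   0   7   7   7   7   7   7
  2   0   0   0   0   0   0   0   0   0   0   7   7  10  10  10  10
  3   0   0   0   0   0   0   0   0   0   0   7  10  10  10  10  10
  4   0   0   0   8   8   8   8   8   8   8   8  10  10  15  18  18

18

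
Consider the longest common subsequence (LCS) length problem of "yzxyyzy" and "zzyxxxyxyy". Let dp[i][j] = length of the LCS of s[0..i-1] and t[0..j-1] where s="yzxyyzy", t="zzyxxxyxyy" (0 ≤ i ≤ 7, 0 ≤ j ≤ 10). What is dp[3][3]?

   ''  z  z  y  x  x  x  y  x  y  y
''  0  0  0  0  0  0  0  0  0  0  0
 y  0  0  0  1  1  1  1  1  1  1  1
 z  0  1  1  1  1  1  1  1  1  1  1
 x  0  1  1  1  2  2  2  2  2  2  2
 y  0  1  1  2  2  2  2  3  3  3  3
 y  0  1  1  2  2  2  2  3  3  4  4
 z  0  1  2  2  2  2  2  3  3  4  4
 y  0  1  2  3  3  3  3  3  3  4  5

1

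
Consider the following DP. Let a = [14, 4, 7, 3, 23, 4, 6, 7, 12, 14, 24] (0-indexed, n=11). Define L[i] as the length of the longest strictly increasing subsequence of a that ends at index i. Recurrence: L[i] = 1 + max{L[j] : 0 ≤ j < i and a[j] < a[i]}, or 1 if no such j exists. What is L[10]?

   i    0    1    2    3    4    5    6    7    8    9   10
a[i]   14    4    7    3   23    4    6    7   12   14   24
L[i]    1    1    2    1    3    2    3    4    5    6    7

7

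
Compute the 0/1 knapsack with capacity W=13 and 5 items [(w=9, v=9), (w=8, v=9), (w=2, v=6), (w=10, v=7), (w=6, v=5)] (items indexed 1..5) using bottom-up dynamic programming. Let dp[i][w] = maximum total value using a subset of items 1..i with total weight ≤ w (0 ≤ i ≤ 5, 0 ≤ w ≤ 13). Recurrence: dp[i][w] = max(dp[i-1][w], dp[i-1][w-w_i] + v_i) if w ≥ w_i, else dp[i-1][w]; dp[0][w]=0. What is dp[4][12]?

15

i\w   0   1   2   3   4   5   6   7   8   9  10  11  12  13
  0   0   0   0   0   0   0   0   0   0   0   0   0   0   0
  1   0   0   0   0   0   0   0   0   0   9   9   9   9   9
  2   0   0   0   0   0   0   0   0   9   9   9   9   9   9
  3   0   0   6   6   6   6   6   6   9   9  15  15  15  15
  4   0   0   6   6   6   6   6   6   9   9  15  15  15  15
  5   0   0   6   6   6   6   6   6  11  11  15  15  15  15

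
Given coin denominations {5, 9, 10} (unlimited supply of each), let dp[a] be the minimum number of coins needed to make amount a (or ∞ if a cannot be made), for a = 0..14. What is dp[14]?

 a  0  1  2  3  4  5  6  7  8  9 10 11 12 13 14
dp  0  -  -  -  -  1  -  -  -  1  1  -  -  -  2
(- denotes ∞ / unreachable)

2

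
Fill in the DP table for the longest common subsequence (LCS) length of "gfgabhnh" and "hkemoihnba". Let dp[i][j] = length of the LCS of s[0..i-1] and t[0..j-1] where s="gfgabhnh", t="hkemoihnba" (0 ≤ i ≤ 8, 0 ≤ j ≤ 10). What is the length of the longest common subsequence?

2

   ''  h  k  e  m  o  i  h  n  b  a
''  0  0  0  0  0  0  0  0  0  0  0
 g  0  0  0  0  0  0  0  0  0  0  0
 f  0  0  0  0  0  0  0  0  0  0  0
 g  0  0  0  0  0  0  0  0  0  0  0
 a  0  0  0  0  0  0  0  0  0  0  1
 b  0  0  0  0  0  0  0  0  0  1  1
 h  0  1  1  1  1  1  1  1  1  1  1
 n  0  1  1  1  1  1  1  1  2  2  2
 h  0  1  1  1  1  1  1  2  2  2  2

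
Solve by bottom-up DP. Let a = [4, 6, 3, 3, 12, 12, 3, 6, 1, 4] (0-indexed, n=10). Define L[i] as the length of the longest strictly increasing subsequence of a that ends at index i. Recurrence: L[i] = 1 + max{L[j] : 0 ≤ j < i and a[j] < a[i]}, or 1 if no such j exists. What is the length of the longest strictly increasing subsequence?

3

   i    0    1    2    3    4    5    6    7    8    9
a[i]    4    6    3    3   12   12    3    6    1    4
L[i]    1    2    1    1    3    3    1    2    1    2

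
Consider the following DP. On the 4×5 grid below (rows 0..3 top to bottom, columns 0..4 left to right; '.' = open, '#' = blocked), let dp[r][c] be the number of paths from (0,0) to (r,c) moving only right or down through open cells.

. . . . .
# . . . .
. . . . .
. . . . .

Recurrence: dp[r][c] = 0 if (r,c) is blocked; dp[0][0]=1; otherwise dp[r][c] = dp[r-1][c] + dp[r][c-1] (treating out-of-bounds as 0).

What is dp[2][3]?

6

r\c   0   1   2   3   4
  0   1   1   1   1   1
  1   0   1   2   3   4
  2   0   1   3   6  10
  3   0   1   4  10  20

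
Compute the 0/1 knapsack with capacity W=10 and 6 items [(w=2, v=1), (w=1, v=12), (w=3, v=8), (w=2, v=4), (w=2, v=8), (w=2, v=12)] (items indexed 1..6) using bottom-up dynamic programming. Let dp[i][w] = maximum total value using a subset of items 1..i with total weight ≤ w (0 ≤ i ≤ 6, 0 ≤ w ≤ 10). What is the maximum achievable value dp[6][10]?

i\w   0   1   2   3   4   5   6   7   8   9  10
  0   0   0   0   0   0   0   0   0   0   0   0
  1   0   0   1   1   1   1   1   1   1   1   1
  2   0  12  12  13  13  13  13  13  13  13  13
  3   0  12  12  13  20  20  21  21  21  21  21
  4   0  12  12  16  20  20  24  24  25  25  25
  5   0  12  12  20  20  24  28  28  32  32  33
  6   0  12  12  24  24  32  32  36  40  40  44

44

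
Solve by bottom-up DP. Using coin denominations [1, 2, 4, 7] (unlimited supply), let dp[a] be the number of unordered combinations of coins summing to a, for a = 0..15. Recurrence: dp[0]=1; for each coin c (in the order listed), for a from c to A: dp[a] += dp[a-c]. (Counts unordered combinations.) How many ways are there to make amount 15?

30

after  coin     0     1     2     3     4     5     6     7     8     9    10    11    12    13    14    15
          1     1     1     1     1     1     1     1     1     1     1     1     1     1     1     1     1
          2     1     1     2     2     3     3     4     4     5     5     6     6     7     7     8     8
          4     1     1     2     2     4     4     6     6     9     9    12    12    16    16    20    20
          7     1     1     2     2     4     4     6     7    10    11    14    16    20    22    27    30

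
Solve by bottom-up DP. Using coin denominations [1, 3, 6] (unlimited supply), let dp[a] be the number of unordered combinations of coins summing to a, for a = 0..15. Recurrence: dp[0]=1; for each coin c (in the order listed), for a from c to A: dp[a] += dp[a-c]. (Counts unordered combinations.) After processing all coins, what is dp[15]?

after  coin     0     1     2     3     4     5     6     7     8     9    10    11    12    13    14    15
          1     1     1     1     1     1     1     1     1     1     1     1     1     1     1     1     1
          3     1     1     1     2     2     2     3     3     3     4     4     4     5     5     5     6
          6     1     1     1     2     2     2     4     4     4     6     6     6     9     9     9    12

12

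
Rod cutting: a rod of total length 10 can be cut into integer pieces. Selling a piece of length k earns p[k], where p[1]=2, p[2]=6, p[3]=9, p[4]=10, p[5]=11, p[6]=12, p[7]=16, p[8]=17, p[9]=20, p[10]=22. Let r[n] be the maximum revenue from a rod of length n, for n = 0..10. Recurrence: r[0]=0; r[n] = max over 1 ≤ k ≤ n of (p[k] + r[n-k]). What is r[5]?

15

   n    0    1    2    3    4    5    6    7    8    9   10
r[n]    0    2    6    9   12   15   18   21   24   27   30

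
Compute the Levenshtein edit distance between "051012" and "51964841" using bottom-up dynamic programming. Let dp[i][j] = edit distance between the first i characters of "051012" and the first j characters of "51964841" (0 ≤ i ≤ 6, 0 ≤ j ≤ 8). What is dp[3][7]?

   ''  5  1  9  6  4  8  4  1
''  0  1  2  3  4  5  6  7  8
 0  1  1  2  3  4  5  6  7  8
 5  2  1  2  3  4  5  6  7  8
 1  3  2  1  2  3  4  5  6  7
 0  4  3  2  2  3  4  5  6  7
 1  5  4  3  3  3  4  5  6  6
 2  6  5  4  4  4  4  5  6  7

6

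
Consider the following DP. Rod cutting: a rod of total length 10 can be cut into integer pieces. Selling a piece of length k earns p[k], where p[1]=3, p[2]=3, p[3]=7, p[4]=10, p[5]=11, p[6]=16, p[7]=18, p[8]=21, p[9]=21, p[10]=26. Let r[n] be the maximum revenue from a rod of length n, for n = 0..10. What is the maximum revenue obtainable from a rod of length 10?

30

   n    0    1    2    3    4    5    6    7    8    9   10
r[n]    0    3    6    9   12   15   18   21   24   27   30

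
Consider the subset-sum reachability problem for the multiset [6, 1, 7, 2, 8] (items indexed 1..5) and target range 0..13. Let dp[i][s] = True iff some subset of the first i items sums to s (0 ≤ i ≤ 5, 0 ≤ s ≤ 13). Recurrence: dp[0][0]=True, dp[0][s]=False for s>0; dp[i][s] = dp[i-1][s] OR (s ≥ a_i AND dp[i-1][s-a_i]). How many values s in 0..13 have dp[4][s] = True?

i\s   0   1   2   3   4   5   6   7   8   9  10  11  12  13
  0   T   F   F   F   F   F   F   F   F   F   F   F   F   F
  1   T   F   F   F   F   F   T   F   F   F   F   F   F   F
  2   T   T   F   F   F   F   T   T   F   F   F   F   F   F
  3   T   T   F   F   F   F   T   T   T   F   F   F   F   T
  4   T   T   T   T   F   F   T   T   T   T   T   F   F   T
  5   T   T   T   T   F   F   T   T   T   T   T   T   F   T

10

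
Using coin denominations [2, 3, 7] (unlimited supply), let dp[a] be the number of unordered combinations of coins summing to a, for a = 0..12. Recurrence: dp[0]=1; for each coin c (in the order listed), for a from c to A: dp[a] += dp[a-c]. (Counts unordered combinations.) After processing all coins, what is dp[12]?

after  coin     0     1     2     3     4     5     6     7     8     9    10    11    12
          2     1     0     1     0     1     0     1     0     1     0     1     0     1
          3     1     0     1     1     1     1     2     1     2     2     2     2     3
          7     1     0     1     1     1     1     2     2     2     3     3     3     4

4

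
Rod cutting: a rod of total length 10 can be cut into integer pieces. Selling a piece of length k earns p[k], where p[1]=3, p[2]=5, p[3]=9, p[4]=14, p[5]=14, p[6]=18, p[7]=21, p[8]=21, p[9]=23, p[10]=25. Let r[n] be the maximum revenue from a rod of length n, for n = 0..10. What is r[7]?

23

   n    0    1    2    3    4    5    6    7    8    9   10
r[n]    0    3    6    9   14   17   20   23   28   31   34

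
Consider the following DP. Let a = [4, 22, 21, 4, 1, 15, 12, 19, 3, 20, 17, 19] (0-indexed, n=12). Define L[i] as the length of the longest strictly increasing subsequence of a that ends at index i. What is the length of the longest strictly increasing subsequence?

4

   i    0    1    2    3    4    5    6    7    8    9   10   11
a[i]    4   22   21    4    1   15   12   19    3   20   17   19
L[i]    1    2    2    1    1    2    2    3    2    4    3    4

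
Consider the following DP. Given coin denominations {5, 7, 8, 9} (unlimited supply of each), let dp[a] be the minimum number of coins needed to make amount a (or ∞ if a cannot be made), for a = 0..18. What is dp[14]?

 a  0  1  2  3  4  5  6  7  8  9 10 11 12 13 14 15 16 17 18
dp  0  -  -  -  -  1  -  1  1  1  2  -  2  2  2  2  2  2  2
(- denotes ∞ / unreachable)

2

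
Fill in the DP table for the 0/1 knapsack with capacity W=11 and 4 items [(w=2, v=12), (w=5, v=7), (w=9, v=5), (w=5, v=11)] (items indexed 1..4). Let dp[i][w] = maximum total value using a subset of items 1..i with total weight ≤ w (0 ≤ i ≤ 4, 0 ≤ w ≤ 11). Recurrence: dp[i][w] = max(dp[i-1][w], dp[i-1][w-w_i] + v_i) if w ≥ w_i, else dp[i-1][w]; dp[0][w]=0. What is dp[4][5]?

i\w   0   1   2   3   4   5   6   7   8   9  10  11
  0   0   0   0   0   0   0   0   0   0   0   0   0
  1   0   0  12  12  12  12  12  12  12  12  12  12
  2   0   0  12  12  12  12  12  19  19  19  19  19
  3   0   0  12  12  12  12  12  19  19  19  19  19
  4   0   0  12  12  12  12  12  23  23  23  23  23

12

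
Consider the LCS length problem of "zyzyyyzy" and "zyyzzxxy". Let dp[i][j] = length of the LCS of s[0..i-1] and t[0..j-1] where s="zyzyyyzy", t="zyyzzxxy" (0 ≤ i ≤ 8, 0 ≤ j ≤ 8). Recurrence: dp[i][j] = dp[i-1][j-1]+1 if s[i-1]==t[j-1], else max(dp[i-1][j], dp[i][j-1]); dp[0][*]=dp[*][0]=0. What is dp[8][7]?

   ''  z  y  y  z  z  x  x  y
''  0  0  0  0  0  0  0  0  0
 z  0  1  1  1  1  1  1  1  1
 y  0  1  2  2  2  2  2  2  2
 z  0  1  2  2  3  3  3  3  3
 y  0  1  2  3  3  3  3  3  4
 y  0  1  2  3  3  3  3  3  4
 y  0  1  2  3  3  3  3  3  4
 z  0  1  2  3  4  4  4  4  4
 y  0  1  2  3  4  4  4  4  5

4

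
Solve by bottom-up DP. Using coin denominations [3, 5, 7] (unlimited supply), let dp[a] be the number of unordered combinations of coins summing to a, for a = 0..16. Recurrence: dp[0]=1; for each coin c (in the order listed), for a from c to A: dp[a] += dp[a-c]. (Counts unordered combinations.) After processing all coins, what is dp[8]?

1

after  coin     0     1     2     3     4     5     6     7     8     9    10    11    12    13    14    15    16
          3     1     0     0     1     0     0     1     0     0     1     0     0     1     0     0     1     0
          5     1     0     0     1     0     1     1     0     1     1     1     1     1     1     1     2     1
          7     1     0     0     1     0     1     1     1     1     1     2     1     2     2     2     3     2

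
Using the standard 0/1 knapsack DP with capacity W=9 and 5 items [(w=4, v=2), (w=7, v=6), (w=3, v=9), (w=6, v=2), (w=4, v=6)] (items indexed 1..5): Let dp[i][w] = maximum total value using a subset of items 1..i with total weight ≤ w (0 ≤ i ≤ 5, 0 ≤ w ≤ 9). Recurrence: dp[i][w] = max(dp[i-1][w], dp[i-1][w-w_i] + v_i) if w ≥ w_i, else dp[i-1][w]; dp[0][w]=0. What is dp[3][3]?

i\w   0   1   2   3   4   5   6   7   8   9
  0   0   0   0   0   0   0   0   0   0   0
  1   0   0   0   0   2   2   2   2   2   2
  2   0   0   0   0   2   2   2   6   6   6
  3   0   0   0   9   9   9   9  11  11  11
  4   0   0   0   9   9   9   9  11  11  11
  5   0   0   0   9   9   9   9  15  15  15

9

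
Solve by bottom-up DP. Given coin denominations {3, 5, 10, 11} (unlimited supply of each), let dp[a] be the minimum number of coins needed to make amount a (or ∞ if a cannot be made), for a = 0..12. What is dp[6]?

2

 a  0  1  2  3  4  5  6  7  8  9 10 11 12
dp  0  -  -  1  -  1  2  -  2  3  1  1  4
(- denotes ∞ / unreachable)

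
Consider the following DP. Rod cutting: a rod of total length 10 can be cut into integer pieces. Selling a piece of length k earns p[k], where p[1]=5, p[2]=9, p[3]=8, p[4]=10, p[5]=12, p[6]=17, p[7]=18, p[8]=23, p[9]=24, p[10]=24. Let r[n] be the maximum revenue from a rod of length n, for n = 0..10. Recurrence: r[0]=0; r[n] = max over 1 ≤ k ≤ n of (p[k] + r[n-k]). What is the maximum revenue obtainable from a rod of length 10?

50

   n    0    1    2    3    4    5    6    7    8    9   10
r[n]    0    5   10   15   20   25   30   35   40   45   50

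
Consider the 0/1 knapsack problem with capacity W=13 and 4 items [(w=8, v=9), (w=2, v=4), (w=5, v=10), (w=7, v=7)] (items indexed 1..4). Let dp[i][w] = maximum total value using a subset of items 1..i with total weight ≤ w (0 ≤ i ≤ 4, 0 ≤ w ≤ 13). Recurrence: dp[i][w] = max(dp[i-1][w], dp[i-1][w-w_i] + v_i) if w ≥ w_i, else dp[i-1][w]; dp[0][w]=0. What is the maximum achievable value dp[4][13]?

i\w   0   1   2   3   4   5   6   7   8   9  10  11  12  13
  0   0   0   0   0   0   0   0   0   0   0   0   0   0   0
  1   0   0   0   0   0   0   0   0   9   9   9   9   9   9
  2   0   0   4   4   4   4   4   4   9   9  13  13  13  13
  3   0   0   4   4   4  10  10  14  14  14  14  14  14  19
  4   0   0   4   4   4  10  10  14  14  14  14  14  17  19

19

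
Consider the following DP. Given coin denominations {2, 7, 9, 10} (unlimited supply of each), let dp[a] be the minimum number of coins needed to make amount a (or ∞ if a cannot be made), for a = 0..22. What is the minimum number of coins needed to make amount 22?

3

 a  0  1  2  3  4  5  6  7  8  9 10 11 12 13 14 15 16 17 18 19 20 21 22
dp  0  -  1  -  2  -  3  1  4  1  1  2  2  3  2  4  2  2  2  2  2  3  3
(- denotes ∞ / unreachable)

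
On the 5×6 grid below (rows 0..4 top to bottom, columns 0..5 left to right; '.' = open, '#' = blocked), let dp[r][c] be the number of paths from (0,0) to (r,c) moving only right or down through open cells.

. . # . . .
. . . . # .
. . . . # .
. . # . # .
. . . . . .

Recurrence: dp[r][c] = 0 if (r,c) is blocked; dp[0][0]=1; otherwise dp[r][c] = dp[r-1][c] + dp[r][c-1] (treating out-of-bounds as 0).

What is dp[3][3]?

7

r\c   0   1   2   3   4   5
  0   1   1   0   0   0   0
  1   1   2   2   2   0   0
  2   1   3   5   7   0   0
  3   1   4   0   7   0   0
  4   1   5   5  12  12  12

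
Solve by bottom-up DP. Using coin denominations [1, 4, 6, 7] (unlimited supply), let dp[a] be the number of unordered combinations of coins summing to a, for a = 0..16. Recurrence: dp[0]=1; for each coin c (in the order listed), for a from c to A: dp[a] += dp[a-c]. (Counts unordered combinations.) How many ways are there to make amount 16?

after  coin     0     1     2     3     4     5     6     7     8     9    10    11    12    13    14    15    16
          1     1     1     1     1     1     1     1     1     1     1     1     1     1     1     1     1     1
          4     1     1     1     1     2     2     2     2     3     3     3     3     4     4     4     4     5
          6     1     1     1     1     2     2     3     3     4     4     5     5     7     7     8     8    10
          7     1     1     1     1     2     2     3     4     5     5     6     7     9    10    12    13    15

15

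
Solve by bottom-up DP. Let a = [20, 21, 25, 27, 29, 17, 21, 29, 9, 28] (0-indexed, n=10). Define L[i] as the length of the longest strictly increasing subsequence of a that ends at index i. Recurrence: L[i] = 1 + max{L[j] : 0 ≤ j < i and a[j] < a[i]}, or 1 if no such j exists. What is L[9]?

5

   i    0    1    2    3    4    5    6    7    8    9
a[i]   20   21   25   27   29   17   21   29    9   28
L[i]    1    2    3    4    5    1    2    5    1    5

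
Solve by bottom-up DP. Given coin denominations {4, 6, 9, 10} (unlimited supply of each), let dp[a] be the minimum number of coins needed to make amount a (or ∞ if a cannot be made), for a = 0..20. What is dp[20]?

2

 a  0  1  2  3  4  5  6  7  8  9 10 11 12 13 14 15 16 17 18 19 20
dp  0  -  -  -  1  -  1  -  2  1  1  -  2  2  2  2  2  3  2  2  2
(- denotes ∞ / unreachable)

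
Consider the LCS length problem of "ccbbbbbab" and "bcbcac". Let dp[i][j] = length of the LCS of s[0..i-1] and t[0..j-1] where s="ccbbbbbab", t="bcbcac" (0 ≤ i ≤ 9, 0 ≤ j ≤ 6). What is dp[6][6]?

   ''  b  c  b  c  a  c
''  0  0  0  0  0  0  0
 c  0  0  1  1  1  1  1
 c  0  0  1  1  2  2  2
 b  0  1  1  2  2  2  2
 b  0  1  1  2  2  2  2
 b  0  1  1  2  2  2  2
 b  0  1  1  2  2  2  2
 b  0  1  1  2  2  2  2
 a  0  1  1  2  2  3  3
 b  0  1  1  2  2  3  3

2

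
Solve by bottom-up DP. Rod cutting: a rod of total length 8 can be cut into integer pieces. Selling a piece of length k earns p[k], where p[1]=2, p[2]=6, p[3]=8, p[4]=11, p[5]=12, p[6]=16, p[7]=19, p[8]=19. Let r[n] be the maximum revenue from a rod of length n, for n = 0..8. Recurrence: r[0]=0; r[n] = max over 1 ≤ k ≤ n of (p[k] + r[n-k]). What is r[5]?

   n    0    1    2    3    4    5    6    7    8
r[n]    0    2    6    8   12   14   18   20   24

14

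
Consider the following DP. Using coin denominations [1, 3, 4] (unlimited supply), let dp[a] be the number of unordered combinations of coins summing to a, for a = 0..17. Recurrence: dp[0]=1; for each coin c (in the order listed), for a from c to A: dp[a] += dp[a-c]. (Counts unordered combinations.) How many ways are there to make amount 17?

18

after  coin     0     1     2     3     4     5     6     7     8     9    10    11    12    13    14    15    16    17
          1     1     1     1     1     1     1     1     1     1     1     1     1     1     1     1     1     1     1
          3     1     1     1     2     2     2     3     3     3     4     4     4     5     5     5     6     6     6
          4     1     1     1     2     3     3     4     5     6     7     8     9    11    12    13    15    17    18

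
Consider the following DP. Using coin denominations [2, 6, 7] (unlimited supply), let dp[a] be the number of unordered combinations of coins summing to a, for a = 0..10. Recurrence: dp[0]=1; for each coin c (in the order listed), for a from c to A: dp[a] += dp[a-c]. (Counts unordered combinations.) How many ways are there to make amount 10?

2

after  coin     0     1     2     3     4     5     6     7     8     9    10
          2     1     0     1     0     1     0     1     0     1     0     1
          6     1     0     1     0     1     0     2     0     2     0     2
          7     1     0     1     0     1     0     2     1     2     1     2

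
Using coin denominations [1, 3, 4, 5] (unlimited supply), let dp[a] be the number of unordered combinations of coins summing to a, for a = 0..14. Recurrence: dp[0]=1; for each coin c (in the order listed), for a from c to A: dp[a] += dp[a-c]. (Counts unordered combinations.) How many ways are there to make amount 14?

23

after  coin     0     1     2     3     4     5     6     7     8     9    10    11    12    13    14
          1     1     1     1     1     1     1     1     1     1     1     1     1     1     1     1
          3     1     1     1     2     2     2     3     3     3     4     4     4     5     5     5
          4     1     1     1     2     3     3     4     5     6     7     8     9    11    12    13
          5     1     1     1     2     3     4     5     6     8    10    12    14    17    20    23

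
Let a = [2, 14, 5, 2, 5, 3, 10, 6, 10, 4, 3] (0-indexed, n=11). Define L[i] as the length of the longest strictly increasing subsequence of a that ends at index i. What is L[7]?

3

   i    0    1    2    3    4    5    6    7    8    9   10
a[i]    2   14    5    2    5    3   10    6   10    4    3
L[i]    1    2    2    1    2    2    3    3    4    3    2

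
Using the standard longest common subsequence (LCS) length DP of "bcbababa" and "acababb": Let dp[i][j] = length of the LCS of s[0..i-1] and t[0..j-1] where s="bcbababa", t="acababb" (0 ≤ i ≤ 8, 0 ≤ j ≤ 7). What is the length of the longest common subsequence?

   ''  a  c  a  b  a  b  b
''  0  0  0  0  0  0  0  0
 b  0  0  0  0  1  1  1  1
 c  0  0  1  1  1  1  1  1
 b  0  0  1  1  2  2  2  2
 a  0  1  1  2  2  3  3  3
 b  0  1  1  2  3  3  4  4
 a  0  1  1  2  3  4  4  4
 b  0  1  1  2  3  4  5  5
 a  0  1  1  2  3  4  5  5

5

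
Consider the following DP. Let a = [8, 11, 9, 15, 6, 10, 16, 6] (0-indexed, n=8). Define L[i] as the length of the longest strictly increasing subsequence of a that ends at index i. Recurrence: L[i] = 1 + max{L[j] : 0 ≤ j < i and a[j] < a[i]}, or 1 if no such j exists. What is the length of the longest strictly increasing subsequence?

   i    0    1    2    3    4    5    6    7
a[i]    8   11    9   15    6   10   16    6
L[i]    1    2    2    3    1    3    4    1

4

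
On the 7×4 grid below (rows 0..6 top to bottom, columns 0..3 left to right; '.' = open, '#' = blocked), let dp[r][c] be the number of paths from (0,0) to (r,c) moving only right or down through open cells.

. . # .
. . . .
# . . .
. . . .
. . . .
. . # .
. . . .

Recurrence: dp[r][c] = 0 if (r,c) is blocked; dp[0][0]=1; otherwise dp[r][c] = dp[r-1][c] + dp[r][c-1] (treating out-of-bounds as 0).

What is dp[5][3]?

r\c   0   1   2   3
  0   1   1   0   0
  1   1   2   2   2
  2   0   2   4   6
  3   0   2   6  12
  4   0   2   8  20
  5   0   2   0  20
  6   0   2   2  22

20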